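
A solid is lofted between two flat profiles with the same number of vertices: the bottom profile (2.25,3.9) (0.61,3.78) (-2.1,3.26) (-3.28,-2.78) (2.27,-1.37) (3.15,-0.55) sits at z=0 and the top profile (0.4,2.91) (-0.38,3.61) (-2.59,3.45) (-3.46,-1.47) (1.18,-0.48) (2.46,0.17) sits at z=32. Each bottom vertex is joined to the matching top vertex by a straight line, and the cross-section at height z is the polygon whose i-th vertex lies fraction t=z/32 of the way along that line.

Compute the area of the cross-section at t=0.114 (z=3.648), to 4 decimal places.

Cross-section at t=0.114: each vertex is (1-t)·p0[i] + t·p1[i].
  v1: (1-0.114)·(2.25,3.9) + 0.114·(0.4,2.91) = (2.0391,3.7871)
  v2: (1-0.114)·(0.61,3.78) + 0.114·(-0.38,3.61) = (0.4971,3.7606)
  v3: (1-0.114)·(-2.1,3.26) + 0.114·(-2.59,3.45) = (-2.1559,3.2817)
  v4: (1-0.114)·(-3.28,-2.78) + 0.114·(-3.46,-1.47) = (-3.3005,-2.6307)
  v5: (1-0.114)·(2.27,-1.37) + 0.114·(1.18,-0.48) = (2.1457,-1.2685)
  v6: (1-0.114)·(3.15,-0.55) + 0.114·(2.46,0.17) = (3.0713,-0.4679)
Shoelace sum Σ(x_i·y_{i+1} − x_{i+1}·y_i):
  i=1: 2.0391·3.7606 − 0.4971·3.7871 = +5.7855 (running +5.7855)
  i=2: 0.4971·3.2817 − -2.1559·3.7606 = +9.7388 (running +15.5244)
  i=3: -2.1559·-2.6307 − -3.3005·3.2817 = +16.5025 (running +32.0269)
  i=4: -3.3005·-1.2685 − 2.1457·-2.6307 = +9.8316 (running +41.8584)
  i=5: 2.1457·-0.4679 − 3.0713·-1.2685 = +2.8921 (running +44.7505)
  i=6: 3.0713·3.7871 − 2.0391·-0.4679 = +12.5857 (running +57.3362)
Area = |Σ|/2 = |57.3362|/2 = 28.6681

Area at t=0.114: 28.6681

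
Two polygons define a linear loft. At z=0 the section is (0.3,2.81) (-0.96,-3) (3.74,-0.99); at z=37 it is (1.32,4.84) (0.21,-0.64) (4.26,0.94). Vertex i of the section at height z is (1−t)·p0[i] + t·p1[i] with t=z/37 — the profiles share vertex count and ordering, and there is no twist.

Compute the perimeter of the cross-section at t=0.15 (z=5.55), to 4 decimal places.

Perimeter at t=0.15: 15.9757

Cross-section at t=0.15: each vertex is (1-t)·p0[i] + t·p1[i].
  v1: (1-0.15)·(0.3,2.81) + 0.15·(1.32,4.84) = (0.4530,3.1145)
  v2: (1-0.15)·(-0.96,-3) + 0.15·(0.21,-0.64) = (-0.7845,-2.6460)
  v3: (1-0.15)·(3.74,-0.99) + 0.15·(4.26,0.94) = (3.8180,-0.7005)
Perimeter = Σ |v_{i+1} − v_i|:
  edge 1→2: √(-1.2375² + -5.7605²) = 5.8919 (running 5.8919)
  edge 2→3: √(4.6025² + 1.9455²) = 4.9968 (running 10.8887)
  edge 3→1: √(-3.3650² + 3.8150²) = 5.0870 (running 15.9757)
Perimeter = 15.9757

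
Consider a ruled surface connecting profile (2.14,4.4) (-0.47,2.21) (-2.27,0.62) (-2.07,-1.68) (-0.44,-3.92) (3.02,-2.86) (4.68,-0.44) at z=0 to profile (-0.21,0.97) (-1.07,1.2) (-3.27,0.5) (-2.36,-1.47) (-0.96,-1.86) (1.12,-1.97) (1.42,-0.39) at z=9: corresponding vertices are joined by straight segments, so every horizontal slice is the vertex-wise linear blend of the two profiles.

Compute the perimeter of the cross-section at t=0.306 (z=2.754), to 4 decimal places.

Cross-section at t=0.306: each vertex is (1-t)·p0[i] + t·p1[i].
  v1: (1-0.306)·(2.14,4.4) + 0.306·(-0.21,0.97) = (1.4209,3.3504)
  v2: (1-0.306)·(-0.47,2.21) + 0.306·(-1.07,1.2) = (-0.6536,1.9009)
  v3: (1-0.306)·(-2.27,0.62) + 0.306·(-3.27,0.5) = (-2.5760,0.5833)
  v4: (1-0.306)·(-2.07,-1.68) + 0.306·(-2.36,-1.47) = (-2.1587,-1.6157)
  v5: (1-0.306)·(-0.44,-3.92) + 0.306·(-0.96,-1.86) = (-0.5991,-3.2896)
  v6: (1-0.306)·(3.02,-2.86) + 0.306·(1.12,-1.97) = (2.4386,-2.5877)
  v7: (1-0.306)·(4.68,-0.44) + 0.306·(1.42,-0.39) = (3.6824,-0.4247)
Perimeter = Σ |v_{i+1} − v_i|:
  edge 1→2: √(-2.0745² + -1.4495²) = 2.5307 (running 2.5307)
  edge 2→3: √(-1.9224² + -1.3177²) = 2.3306 (running 4.8614)
  edge 3→4: √(0.4173² + -2.1990²) = 2.2383 (running 7.0996)
  edge 4→5: √(1.5596² + -1.6739²) = 2.2879 (running 9.3875)
  edge 5→6: √(3.0377² + 0.7020²) = 3.1178 (running 12.5053)
  edge 6→7: √(1.2438² + 2.1630²) = 2.4951 (running 15.0004)
  edge 7→1: √(-2.2615² + 3.7751²) = 4.4007 (running 19.4011)
Perimeter = 19.4011

Perimeter at t=0.306: 19.4011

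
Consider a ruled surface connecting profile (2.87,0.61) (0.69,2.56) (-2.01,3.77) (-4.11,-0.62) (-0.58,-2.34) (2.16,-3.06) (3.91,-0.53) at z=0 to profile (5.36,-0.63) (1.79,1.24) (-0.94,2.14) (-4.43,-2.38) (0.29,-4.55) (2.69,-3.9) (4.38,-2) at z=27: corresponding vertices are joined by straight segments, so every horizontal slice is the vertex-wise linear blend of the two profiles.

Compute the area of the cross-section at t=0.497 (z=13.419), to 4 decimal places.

Cross-section at t=0.497: each vertex is (1-t)·p0[i] + t·p1[i].
  v1: (1-0.497)·(2.87,0.61) + 0.497·(5.36,-0.63) = (4.1075,-0.0063)
  v2: (1-0.497)·(0.69,2.56) + 0.497·(1.79,1.24) = (1.2367,1.9040)
  v3: (1-0.497)·(-2.01,3.77) + 0.497·(-0.94,2.14) = (-1.4782,2.9599)
  v4: (1-0.497)·(-4.11,-0.62) + 0.497·(-4.43,-2.38) = (-4.2690,-1.4947)
  v5: (1-0.497)·(-0.58,-2.34) + 0.497·(0.29,-4.55) = (-0.1476,-3.4384)
  v6: (1-0.497)·(2.16,-3.06) + 0.497·(2.69,-3.9) = (2.4234,-3.4775)
  v7: (1-0.497)·(3.91,-0.53) + 0.497·(4.38,-2) = (4.1436,-1.2606)
Shoelace sum Σ(x_i·y_{i+1} − x_{i+1}·y_i):
  i=1: 4.1075·1.9040 − 1.2367·-0.0063 = +7.8283 (running +7.8283)
  i=2: 1.2367·2.9599 − -1.4782·1.9040 = +6.4749 (running +14.3033)
  i=3: -1.4782·-1.4947 − -4.2690·2.9599 = +14.8454 (running +29.1487)
  i=4: -4.2690·-3.4384 − -0.1476·-1.4947 = +14.4579 (running +43.6066)
  i=5: -0.1476·-3.4775 − 2.4234·-3.4384 = +8.8459 (running +52.4525)
  i=6: 2.4234·-1.2606 − 4.1436·-3.4775 = +11.3543 (running +63.8068)
  i=7: 4.1436·-0.0063 − 4.1075·-1.2606 = +5.1519 (running +68.9587)
Area = |Σ|/2 = |68.9587|/2 = 34.4793

Area at t=0.497: 34.4793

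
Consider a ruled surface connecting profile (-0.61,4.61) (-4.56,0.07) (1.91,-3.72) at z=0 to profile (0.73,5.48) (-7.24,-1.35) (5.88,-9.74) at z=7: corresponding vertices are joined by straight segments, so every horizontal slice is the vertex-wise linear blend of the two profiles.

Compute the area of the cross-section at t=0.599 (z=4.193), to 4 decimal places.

Cross-section at t=0.599: each vertex is (1-t)·p0[i] + t·p1[i].
  v1: (1-0.599)·(-0.61,4.61) + 0.599·(0.73,5.48) = (0.1927,5.1311)
  v2: (1-0.599)·(-4.56,0.07) + 0.599·(-7.24,-1.35) = (-6.1653,-0.7806)
  v3: (1-0.599)·(1.91,-3.72) + 0.599·(5.88,-9.74) = (4.2880,-7.3260)
Shoelace sum Σ(x_i·y_{i+1} − x_{i+1}·y_i):
  i=1: 0.1927·-0.7806 − -6.1653·5.1311 = +31.4847 (running +31.4847)
  i=2: -6.1653·-7.3260 − 4.2880·-0.7806 = +48.5142 (running +79.9988)
  i=3: 4.2880·5.1311 − 0.1927·-7.3260 = +23.4139 (running +103.4127)
Area = |Σ|/2 = |103.4127|/2 = 51.7063

Area at t=0.599: 51.7063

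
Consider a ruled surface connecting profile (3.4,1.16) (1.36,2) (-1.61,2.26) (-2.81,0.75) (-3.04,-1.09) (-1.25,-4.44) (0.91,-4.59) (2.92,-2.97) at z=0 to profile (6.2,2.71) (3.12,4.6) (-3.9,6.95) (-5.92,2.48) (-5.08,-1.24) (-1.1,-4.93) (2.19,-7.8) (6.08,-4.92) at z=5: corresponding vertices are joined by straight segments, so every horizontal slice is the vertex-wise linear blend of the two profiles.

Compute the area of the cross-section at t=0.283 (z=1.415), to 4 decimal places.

Cross-section at t=0.283: each vertex is (1-t)·p0[i] + t·p1[i].
  v1: (1-0.283)·(3.4,1.16) + 0.283·(6.2,2.71) = (4.1924,1.5986)
  v2: (1-0.283)·(1.36,2) + 0.283·(3.12,4.6) = (1.8581,2.7358)
  v3: (1-0.283)·(-1.61,2.26) + 0.283·(-3.9,6.95) = (-2.2581,3.5873)
  v4: (1-0.283)·(-2.81,0.75) + 0.283·(-5.92,2.48) = (-3.6901,1.2396)
  v5: (1-0.283)·(-3.04,-1.09) + 0.283·(-5.08,-1.24) = (-3.6173,-1.1325)
  v6: (1-0.283)·(-1.25,-4.44) + 0.283·(-1.1,-4.93) = (-1.2076,-4.5787)
  v7: (1-0.283)·(0.91,-4.59) + 0.283·(2.19,-7.8) = (1.2722,-5.4984)
  v8: (1-0.283)·(2.92,-2.97) + 0.283·(6.08,-4.92) = (3.8143,-3.5219)
Shoelace sum Σ(x_i·y_{i+1} − x_{i+1}·y_i):
  i=1: 4.1924·2.7358 − 1.8581·1.5986 = +8.4991 (running +8.4991)
  i=2: 1.8581·3.5873 − -2.2581·2.7358 = +12.8431 (running +21.3422)
  i=3: -2.2581·1.2396 − -3.6901·3.5873 = +10.4384 (running +31.7806)
  i=4: -3.6901·-1.1325 − -3.6173·1.2396 = +8.6629 (running +40.4435)
  i=5: -3.6173·-4.5787 − -1.2076·-1.1325 = +15.1950 (running +55.6385)
  i=6: -1.2076·-5.4984 − 1.2722·-4.5787 = +12.4648 (running +68.1033)
  i=7: 1.2722·-3.5219 − 3.8143·-5.4984 = +16.4919 (running +84.5952)
  i=8: 3.8143·1.5986 − 4.1924·-3.5219 = +20.8627 (running +105.4579)
Area = |Σ|/2 = |105.4579|/2 = 52.7290

Area at t=0.283: 52.7290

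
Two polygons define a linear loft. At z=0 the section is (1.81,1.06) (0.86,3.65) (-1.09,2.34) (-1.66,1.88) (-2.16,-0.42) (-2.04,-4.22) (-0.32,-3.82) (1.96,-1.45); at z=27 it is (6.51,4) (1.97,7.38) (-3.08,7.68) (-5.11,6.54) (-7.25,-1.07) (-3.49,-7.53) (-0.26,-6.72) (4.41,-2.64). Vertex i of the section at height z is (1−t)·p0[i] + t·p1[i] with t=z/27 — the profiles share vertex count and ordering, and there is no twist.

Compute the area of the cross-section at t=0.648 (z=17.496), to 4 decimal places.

Area at t=0.648: 89.4526

Cross-section at t=0.648: each vertex is (1-t)·p0[i] + t·p1[i].
  v1: (1-0.648)·(1.81,1.06) + 0.648·(6.51,4) = (4.8556,2.9651)
  v2: (1-0.648)·(0.86,3.65) + 0.648·(1.97,7.38) = (1.5793,6.0670)
  v3: (1-0.648)·(-1.09,2.34) + 0.648·(-3.08,7.68) = (-2.3795,5.8003)
  v4: (1-0.648)·(-1.66,1.88) + 0.648·(-5.11,6.54) = (-3.8956,4.8997)
  v5: (1-0.648)·(-2.16,-0.42) + 0.648·(-7.25,-1.07) = (-5.4583,-0.8412)
  v6: (1-0.648)·(-2.04,-4.22) + 0.648·(-3.49,-7.53) = (-2.9796,-6.3649)
  v7: (1-0.648)·(-0.32,-3.82) + 0.648·(-0.26,-6.72) = (-0.2811,-5.6992)
  v8: (1-0.648)·(1.96,-1.45) + 0.648·(4.41,-2.64) = (3.5476,-2.2211)
Shoelace sum Σ(x_i·y_{i+1} − x_{i+1}·y_i):
  i=1: 4.8556·6.0670 − 1.5793·2.9651 = +24.7764 (running +24.7764)
  i=2: 1.5793·5.8003 − -2.3795·6.0670 = +23.5970 (running +48.3733)
  i=3: -2.3795·4.8997 − -3.8956·5.8003 = +10.9368 (running +59.3102)
  i=4: -3.8956·-0.8412 − -5.4583·4.8997 = +30.0210 (running +89.3312)
  i=5: -5.4583·-6.3649 − -2.9796·-0.8412 = +32.2351 (running +121.5663)
  i=6: -2.9796·-5.6992 − -0.2811·-6.3649 = +15.1920 (running +136.7583)
  i=7: -0.2811·-2.2211 − 3.5476·-5.6992 = +20.8429 (running +157.6012)
  i=8: 3.5476·2.9651 − 4.8556·-2.2211 = +21.3039 (running +178.9051)
Area = |Σ|/2 = |178.9051|/2 = 89.4526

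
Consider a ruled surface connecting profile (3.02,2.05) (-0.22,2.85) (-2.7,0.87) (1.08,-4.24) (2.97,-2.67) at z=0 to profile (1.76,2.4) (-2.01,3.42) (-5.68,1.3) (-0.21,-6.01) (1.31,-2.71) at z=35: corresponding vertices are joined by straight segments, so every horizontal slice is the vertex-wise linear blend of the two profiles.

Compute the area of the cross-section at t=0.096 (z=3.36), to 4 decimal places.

Area at t=0.096: 26.6485

Cross-section at t=0.096: each vertex is (1-t)·p0[i] + t·p1[i].
  v1: (1-0.096)·(3.02,2.05) + 0.096·(1.76,2.4) = (2.8990,2.0836)
  v2: (1-0.096)·(-0.22,2.85) + 0.096·(-2.01,3.42) = (-0.3918,2.9047)
  v3: (1-0.096)·(-2.7,0.87) + 0.096·(-5.68,1.3) = (-2.9861,0.9113)
  v4: (1-0.096)·(1.08,-4.24) + 0.096·(-0.21,-6.01) = (0.9562,-4.4099)
  v5: (1-0.096)·(2.97,-2.67) + 0.096·(1.31,-2.71) = (2.8106,-2.6738)
Shoelace sum Σ(x_i·y_{i+1} − x_{i+1}·y_i):
  i=1: 2.8990·2.9047 − -0.3918·2.0836 = +9.2373 (running +9.2373)
  i=2: -0.3918·0.9113 − -2.9861·2.9047 = +8.3167 (running +17.5540)
  i=3: -2.9861·-4.4099 − 0.9562·0.9113 = +12.2970 (running +29.8510)
  i=4: 0.9562·-2.6738 − 2.8106·-4.4099 = +9.8381 (running +39.6891)
  i=5: 2.8106·2.0836 − 2.8990·-2.6738 = +13.6078 (running +53.2969)
Area = |Σ|/2 = |53.2969|/2 = 26.6485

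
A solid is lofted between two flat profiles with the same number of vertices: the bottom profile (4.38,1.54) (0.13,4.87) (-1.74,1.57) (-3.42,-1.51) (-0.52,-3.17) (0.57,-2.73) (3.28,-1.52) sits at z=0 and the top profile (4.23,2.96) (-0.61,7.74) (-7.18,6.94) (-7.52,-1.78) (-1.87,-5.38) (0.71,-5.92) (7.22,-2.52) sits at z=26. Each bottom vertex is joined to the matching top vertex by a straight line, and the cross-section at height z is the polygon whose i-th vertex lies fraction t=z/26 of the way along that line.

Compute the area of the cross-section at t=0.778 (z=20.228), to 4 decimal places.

Cross-section at t=0.778: each vertex is (1-t)·p0[i] + t·p1[i].
  v1: (1-0.778)·(4.38,1.54) + 0.778·(4.23,2.96) = (4.2633,2.6448)
  v2: (1-0.778)·(0.13,4.87) + 0.778·(-0.61,7.74) = (-0.4457,7.1029)
  v3: (1-0.778)·(-1.74,1.57) + 0.778·(-7.18,6.94) = (-5.9723,5.7479)
  v4: (1-0.778)·(-3.42,-1.51) + 0.778·(-7.52,-1.78) = (-6.6098,-1.7201)
  v5: (1-0.778)·(-0.52,-3.17) + 0.778·(-1.87,-5.38) = (-1.5703,-4.8894)
  v6: (1-0.778)·(0.57,-2.73) + 0.778·(0.71,-5.92) = (0.6789,-5.2118)
  v7: (1-0.778)·(3.28,-1.52) + 0.778·(7.22,-2.52) = (6.3453,-2.2980)
Shoelace sum Σ(x_i·y_{i+1} − x_{i+1}·y_i):
  i=1: 4.2633·7.1029 − -0.4457·2.6448 = +31.4604 (running +31.4604)
  i=2: -0.4457·5.7479 − -5.9723·7.1029 = +39.8586 (running +71.3191)
  i=3: -5.9723·-1.7201 − -6.6098·5.7479 = +48.2650 (running +119.5840)
  i=4: -6.6098·-4.8894 − -1.5703·-1.7201 = +29.6168 (running +149.2008)
  i=5: -1.5703·-5.2118 − 0.6789·-4.8894 = +11.5036 (running +160.7044)
  i=6: 0.6789·-2.2980 − 6.3453·-5.2118 = +31.5105 (running +192.2150)
  i=7: 6.3453·2.6448 − 4.2633·-2.2980 = +26.5789 (running +218.7939)
Area = |Σ|/2 = |218.7939|/2 = 109.3969

Area at t=0.778: 109.3969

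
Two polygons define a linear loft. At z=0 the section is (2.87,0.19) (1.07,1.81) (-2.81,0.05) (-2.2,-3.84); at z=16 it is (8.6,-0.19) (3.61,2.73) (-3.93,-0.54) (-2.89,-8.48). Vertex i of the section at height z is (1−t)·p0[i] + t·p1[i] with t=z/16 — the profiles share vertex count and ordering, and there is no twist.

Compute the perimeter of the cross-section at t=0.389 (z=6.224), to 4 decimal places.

Perimeter at t=0.389: 24.4968

Cross-section at t=0.389: each vertex is (1-t)·p0[i] + t·p1[i].
  v1: (1-0.389)·(2.87,0.19) + 0.389·(8.6,-0.19) = (5.0990,0.0422)
  v2: (1-0.389)·(1.07,1.81) + 0.389·(3.61,2.73) = (2.0581,2.1679)
  v3: (1-0.389)·(-2.81,0.05) + 0.389·(-3.93,-0.54) = (-3.2457,-0.1795)
  v4: (1-0.389)·(-2.2,-3.84) + 0.389·(-2.89,-8.48) = (-2.4684,-5.6450)
Perimeter = Σ |v_{i+1} − v_i|:
  edge 1→2: √(-3.0409² + 2.1257²) = 3.7102 (running 3.7102)
  edge 2→3: √(-5.3037² + -2.3474²) = 5.8000 (running 9.5102)
  edge 3→4: √(0.7773² + -5.4655²) = 5.5204 (running 15.0307)
  edge 4→1: √(7.5674² + 5.6871²) = 9.4662 (running 24.4968)
Perimeter = 24.4968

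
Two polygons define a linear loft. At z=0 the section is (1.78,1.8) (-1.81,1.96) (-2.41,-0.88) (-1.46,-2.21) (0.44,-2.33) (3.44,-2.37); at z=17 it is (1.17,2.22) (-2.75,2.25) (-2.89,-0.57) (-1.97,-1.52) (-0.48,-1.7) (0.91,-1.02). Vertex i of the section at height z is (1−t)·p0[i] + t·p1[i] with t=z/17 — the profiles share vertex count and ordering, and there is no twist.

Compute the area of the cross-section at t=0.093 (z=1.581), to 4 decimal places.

Area at t=0.093: 18.9099

Cross-section at t=0.093: each vertex is (1-t)·p0[i] + t·p1[i].
  v1: (1-0.093)·(1.78,1.8) + 0.093·(1.17,2.22) = (1.7233,1.8391)
  v2: (1-0.093)·(-1.81,1.96) + 0.093·(-2.75,2.25) = (-1.8974,1.9870)
  v3: (1-0.093)·(-2.41,-0.88) + 0.093·(-2.89,-0.57) = (-2.4546,-0.8512)
  v4: (1-0.093)·(-1.46,-2.21) + 0.093·(-1.97,-1.52) = (-1.5074,-2.1458)
  v5: (1-0.093)·(0.44,-2.33) + 0.093·(-0.48,-1.7) = (0.3544,-2.2714)
  v6: (1-0.093)·(3.44,-2.37) + 0.093·(0.91,-1.02) = (3.2047,-2.2445)
Shoelace sum Σ(x_i·y_{i+1} − x_{i+1}·y_i):
  i=1: 1.7233·1.9870 − -1.8974·1.8391 = +6.9136 (running +6.9136)
  i=2: -1.8974·-0.8512 − -2.4546·1.9870 = +6.4923 (running +13.4059)
  i=3: -2.4546·-2.1458 − -1.5074·-0.8512 = +3.9842 (running +17.3900)
  i=4: -1.5074·-2.2714 − 0.3544·-2.1458 = +4.1846 (running +21.5746)
  i=5: 0.3544·-2.2445 − 3.2047·-2.2714 = +6.4837 (running +28.0583)
  i=6: 3.2047·1.8391 − 1.7233·-2.2445 = +9.7614 (running +37.8197)
Area = |Σ|/2 = |37.8197|/2 = 18.9099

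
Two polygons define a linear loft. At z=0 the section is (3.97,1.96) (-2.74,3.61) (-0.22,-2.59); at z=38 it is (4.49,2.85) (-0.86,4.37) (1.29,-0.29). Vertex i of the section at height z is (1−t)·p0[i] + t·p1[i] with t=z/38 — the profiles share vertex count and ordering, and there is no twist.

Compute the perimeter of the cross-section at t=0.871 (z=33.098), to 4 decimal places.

Cross-section at t=0.871: each vertex is (1-t)·p0[i] + t·p1[i].
  v1: (1-0.871)·(3.97,1.96) + 0.871·(4.49,2.85) = (4.4229,2.7352)
  v2: (1-0.871)·(-2.74,3.61) + 0.871·(-0.86,4.37) = (-1.1025,4.2720)
  v3: (1-0.871)·(-0.22,-2.59) + 0.871·(1.29,-0.29) = (1.0952,-0.5867)
Perimeter = Σ |v_{i+1} − v_i|:
  edge 1→2: √(-5.5254² + 1.5368²) = 5.7352 (running 5.7352)
  edge 2→3: √(2.1977² + -4.8587²) = 5.3326 (running 11.0678)
  edge 3→1: √(3.3277² + 3.3219²) = 4.7020 (running 15.7697)
Perimeter = 15.7697

Perimeter at t=0.871: 15.7697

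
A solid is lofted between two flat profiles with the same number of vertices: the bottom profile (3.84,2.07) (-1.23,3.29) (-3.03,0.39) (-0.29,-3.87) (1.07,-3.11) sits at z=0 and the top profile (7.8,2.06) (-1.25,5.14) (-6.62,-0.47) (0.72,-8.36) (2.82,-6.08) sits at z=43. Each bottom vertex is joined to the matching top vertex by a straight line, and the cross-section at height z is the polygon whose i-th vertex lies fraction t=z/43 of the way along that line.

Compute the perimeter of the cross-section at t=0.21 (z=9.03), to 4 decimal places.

Perimeter at t=0.21: 25.1710

Cross-section at t=0.21: each vertex is (1-t)·p0[i] + t·p1[i].
  v1: (1-0.21)·(3.84,2.07) + 0.21·(7.8,2.06) = (4.6716,2.0679)
  v2: (1-0.21)·(-1.23,3.29) + 0.21·(-1.25,5.14) = (-1.2342,3.6785)
  v3: (1-0.21)·(-3.03,0.39) + 0.21·(-6.62,-0.47) = (-3.7839,0.2094)
  v4: (1-0.21)·(-0.29,-3.87) + 0.21·(0.72,-8.36) = (-0.0779,-4.8129)
  v5: (1-0.21)·(1.07,-3.11) + 0.21·(2.82,-6.08) = (1.4375,-3.7337)
Perimeter = Σ |v_{i+1} − v_i|:
  edge 1→2: √(-5.9058² + 1.6106²) = 6.1215 (running 6.1215)
  edge 2→3: √(-2.5497² + -3.4691²) = 4.3053 (running 10.4268)
  edge 3→4: √(3.7060² + -5.0223²) = 6.2416 (running 16.6684)
  edge 4→5: √(1.5154² + 1.0792²) = 1.8604 (running 18.5288)
  edge 5→1: √(3.2341² + 5.8016²) = 6.6421 (running 25.1710)
Perimeter = 25.1710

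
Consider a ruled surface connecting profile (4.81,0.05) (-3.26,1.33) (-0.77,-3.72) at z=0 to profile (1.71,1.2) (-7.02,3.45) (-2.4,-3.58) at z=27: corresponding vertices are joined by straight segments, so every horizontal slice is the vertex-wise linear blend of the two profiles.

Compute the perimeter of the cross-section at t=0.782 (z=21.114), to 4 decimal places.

Cross-section at t=0.782: each vertex is (1-t)·p0[i] + t·p1[i].
  v1: (1-0.782)·(4.81,0.05) + 0.782·(1.71,1.2) = (2.3858,0.9493)
  v2: (1-0.782)·(-3.26,1.33) + 0.782·(-7.02,3.45) = (-6.2003,2.9878)
  v3: (1-0.782)·(-0.77,-3.72) + 0.782·(-2.4,-3.58) = (-2.0447,-3.6105)
Perimeter = Σ |v_{i+1} − v_i|:
  edge 1→2: √(-8.5861² + 2.0385²) = 8.8248 (running 8.8248)
  edge 2→3: √(4.1557² + -6.5984²) = 7.7979 (running 16.6227)
  edge 3→1: √(4.4305² + 4.5598²) = 6.3577 (running 22.9805)
Perimeter = 22.9805

Perimeter at t=0.782: 22.9805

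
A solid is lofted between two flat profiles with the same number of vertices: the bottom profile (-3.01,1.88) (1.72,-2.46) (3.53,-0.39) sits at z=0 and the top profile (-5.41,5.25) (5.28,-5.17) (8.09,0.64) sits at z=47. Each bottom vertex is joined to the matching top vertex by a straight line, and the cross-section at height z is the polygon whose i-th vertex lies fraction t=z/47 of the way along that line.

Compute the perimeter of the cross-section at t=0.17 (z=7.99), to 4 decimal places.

Cross-section at t=0.17: each vertex is (1-t)·p0[i] + t·p1[i].
  v1: (1-0.17)·(-3.01,1.88) + 0.17·(-5.41,5.25) = (-3.4180,2.4529)
  v2: (1-0.17)·(1.72,-2.46) + 0.17·(5.28,-5.17) = (2.3252,-2.9207)
  v3: (1-0.17)·(3.53,-0.39) + 0.17·(8.09,0.64) = (4.3052,-0.2149)
Perimeter = Σ |v_{i+1} − v_i|:
  edge 1→2: √(5.7432² + -5.3736²) = 7.8651 (running 7.8651)
  edge 2→3: √(1.9800² + 2.7058²) = 3.3529 (running 11.2180)
  edge 3→1: √(-7.7232² + 2.6678²) = 8.1710 (running 19.3890)
Perimeter = 19.3890

Perimeter at t=0.17: 19.3890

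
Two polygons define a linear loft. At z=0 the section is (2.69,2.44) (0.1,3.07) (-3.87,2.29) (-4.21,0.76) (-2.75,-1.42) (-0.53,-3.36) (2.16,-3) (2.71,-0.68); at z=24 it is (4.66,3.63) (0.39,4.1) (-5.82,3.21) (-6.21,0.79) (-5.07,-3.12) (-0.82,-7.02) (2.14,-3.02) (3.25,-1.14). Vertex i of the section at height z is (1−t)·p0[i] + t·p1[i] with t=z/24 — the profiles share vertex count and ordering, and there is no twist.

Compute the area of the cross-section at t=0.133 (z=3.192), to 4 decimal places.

Cross-section at t=0.133: each vertex is (1-t)·p0[i] + t·p1[i].
  v1: (1-0.133)·(2.69,2.44) + 0.133·(4.66,3.63) = (2.9520,2.5983)
  v2: (1-0.133)·(0.1,3.07) + 0.133·(0.39,4.1) = (0.1386,3.2070)
  v3: (1-0.133)·(-3.87,2.29) + 0.133·(-5.82,3.21) = (-4.1294,2.4124)
  v4: (1-0.133)·(-4.21,0.76) + 0.133·(-6.21,0.79) = (-4.4760,0.7640)
  v5: (1-0.133)·(-2.75,-1.42) + 0.133·(-5.07,-3.12) = (-3.0586,-1.6461)
  v6: (1-0.133)·(-0.53,-3.36) + 0.133·(-0.82,-7.02) = (-0.5686,-3.8468)
  v7: (1-0.133)·(2.16,-3) + 0.133·(2.14,-3.02) = (2.1573,-3.0027)
  v8: (1-0.133)·(2.71,-0.68) + 0.133·(3.25,-1.14) = (2.7818,-0.7412)
Shoelace sum Σ(x_i·y_{i+1} − x_{i+1}·y_i):
  i=1: 2.9520·3.2070 − 0.1386·2.5983 = +9.1070 (running +9.1070)
  i=2: 0.1386·2.4124 − -4.1294·3.2070 = +13.5771 (running +22.6841)
  i=3: -4.1294·0.7640 − -4.4760·2.4124 = +7.6429 (running +30.3270)
  i=4: -4.4760·-1.6461 − -3.0586·0.7640 = +9.7047 (running +40.0317)
  i=5: -3.0586·-3.8468 − -0.5686·-1.6461 = +10.8297 (running +50.8614)
  i=6: -0.5686·-3.0027 − 2.1573·-3.8468 = +10.0060 (running +60.8674)
  i=7: 2.1573·-0.7412 − 2.7818·-3.0027 = +6.7539 (running +67.6213)
  i=8: 2.7818·2.5983 − 2.9520·-0.7412 = +9.4159 (running +77.0372)
Area = |Σ|/2 = |77.0372|/2 = 38.5186

Area at t=0.133: 38.5186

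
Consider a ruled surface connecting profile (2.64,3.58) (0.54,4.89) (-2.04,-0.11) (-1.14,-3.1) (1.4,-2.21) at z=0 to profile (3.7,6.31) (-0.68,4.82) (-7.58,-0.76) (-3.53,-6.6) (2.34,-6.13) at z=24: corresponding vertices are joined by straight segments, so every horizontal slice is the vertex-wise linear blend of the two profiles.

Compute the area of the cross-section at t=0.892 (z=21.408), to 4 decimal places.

Area at t=0.892: 81.1991

Cross-section at t=0.892: each vertex is (1-t)·p0[i] + t·p1[i].
  v1: (1-0.892)·(2.64,3.58) + 0.892·(3.7,6.31) = (3.5855,6.0152)
  v2: (1-0.892)·(0.54,4.89) + 0.892·(-0.68,4.82) = (-0.5482,4.8276)
  v3: (1-0.892)·(-2.04,-0.11) + 0.892·(-7.58,-0.76) = (-6.9817,-0.6898)
  v4: (1-0.892)·(-1.14,-3.1) + 0.892·(-3.53,-6.6) = (-3.2719,-6.2220)
  v5: (1-0.892)·(1.4,-2.21) + 0.892·(2.34,-6.13) = (2.2385,-5.7066)
Shoelace sum Σ(x_i·y_{i+1} − x_{i+1}·y_i):
  i=1: 3.5855·4.8276 − -0.5482·6.0152 = +20.6071 (running +20.6071)
  i=2: -0.5482·-0.6898 − -6.9817·4.8276 = +34.0827 (running +54.6897)
  i=3: -6.9817·-6.2220 − -3.2719·-0.6898 = +41.1831 (running +95.8728)
  i=4: -3.2719·-5.7066 − 2.2385·-6.2220 = +32.5993 (running +128.4721)
  i=5: 2.2385·6.0152 − 3.5855·-5.7066 = +33.9261 (running +162.3981)
Area = |Σ|/2 = |162.3981|/2 = 81.1991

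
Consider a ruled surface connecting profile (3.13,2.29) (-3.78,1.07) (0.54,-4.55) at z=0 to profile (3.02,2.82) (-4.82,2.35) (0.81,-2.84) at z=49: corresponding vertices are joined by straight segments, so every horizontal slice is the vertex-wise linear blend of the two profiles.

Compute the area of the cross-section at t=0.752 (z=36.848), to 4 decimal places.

Area at t=0.752: 21.8921

Cross-section at t=0.752: each vertex is (1-t)·p0[i] + t·p1[i].
  v1: (1-0.752)·(3.13,2.29) + 0.752·(3.02,2.82) = (3.0473,2.6886)
  v2: (1-0.752)·(-3.78,1.07) + 0.752·(-4.82,2.35) = (-4.5621,2.0326)
  v3: (1-0.752)·(0.54,-4.55) + 0.752·(0.81,-2.84) = (0.7430,-3.2641)
Shoelace sum Σ(x_i·y_{i+1} − x_{i+1}·y_i):
  i=1: 3.0473·2.0326 − -4.5621·2.6886 = +18.4592 (running +18.4592)
  i=2: -4.5621·-3.2641 − 0.7430·2.0326 = +13.3807 (running +31.8399)
  i=3: 0.7430·2.6886 − 3.0473·-3.2641 = +11.9443 (running +43.7842)
Area = |Σ|/2 = |43.7842|/2 = 21.8921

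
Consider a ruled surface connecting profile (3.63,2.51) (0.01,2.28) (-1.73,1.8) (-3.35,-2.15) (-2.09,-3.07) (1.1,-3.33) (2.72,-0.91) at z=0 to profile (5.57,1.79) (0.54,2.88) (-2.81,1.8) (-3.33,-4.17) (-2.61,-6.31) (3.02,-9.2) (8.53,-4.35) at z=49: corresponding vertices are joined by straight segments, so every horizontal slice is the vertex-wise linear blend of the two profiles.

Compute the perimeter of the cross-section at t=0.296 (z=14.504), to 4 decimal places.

Cross-section at t=0.296: each vertex is (1-t)·p0[i] + t·p1[i].
  v1: (1-0.296)·(3.63,2.51) + 0.296·(5.57,1.79) = (4.2042,2.2969)
  v2: (1-0.296)·(0.01,2.28) + 0.296·(0.54,2.88) = (0.1669,2.4576)
  v3: (1-0.296)·(-1.73,1.8) + 0.296·(-2.81,1.8) = (-2.0497,1.8000)
  v4: (1-0.296)·(-3.35,-2.15) + 0.296·(-3.33,-4.17) = (-3.3441,-2.7479)
  v5: (1-0.296)·(-2.09,-3.07) + 0.296·(-2.61,-6.31) = (-2.2439,-4.0290)
  v6: (1-0.296)·(1.1,-3.33) + 0.296·(3.02,-9.2) = (1.6683,-5.0675)
  v7: (1-0.296)·(2.72,-0.91) + 0.296·(8.53,-4.35) = (4.4398,-1.9282)
Perimeter = Σ |v_{i+1} − v_i|:
  edge 1→2: √(-4.0374² + 0.1607²) = 4.0406 (running 4.0406)
  edge 2→3: √(-2.2166² + -0.6576²) = 2.3121 (running 6.3526)
  edge 3→4: √(-1.2944² + -4.5479²) = 4.7285 (running 11.0811)
  edge 4→5: √(1.1002² + -1.2811²) = 1.6887 (running 12.7698)
  edge 5→6: √(3.9122² + -1.0385²) = 4.0477 (running 16.8175)
  edge 6→7: √(2.7714² + 3.1393²) = 4.1876 (running 21.0051)
  edge 7→1: √(-0.2355² + 4.2251²) = 4.2317 (running 25.2368)
Perimeter = 25.2368

Perimeter at t=0.296: 25.2368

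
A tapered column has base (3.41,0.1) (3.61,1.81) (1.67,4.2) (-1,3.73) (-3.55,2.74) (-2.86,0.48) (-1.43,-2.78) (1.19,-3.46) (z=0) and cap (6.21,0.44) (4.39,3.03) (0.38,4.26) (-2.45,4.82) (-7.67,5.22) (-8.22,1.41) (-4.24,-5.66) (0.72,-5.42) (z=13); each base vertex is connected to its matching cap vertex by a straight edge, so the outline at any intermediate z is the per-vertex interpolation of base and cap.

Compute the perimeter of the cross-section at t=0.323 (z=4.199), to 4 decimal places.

Perimeter at t=0.323: 28.1274

Cross-section at t=0.323: each vertex is (1-t)·p0[i] + t·p1[i].
  v1: (1-0.323)·(3.41,0.1) + 0.323·(6.21,0.44) = (4.3144,0.2098)
  v2: (1-0.323)·(3.61,1.81) + 0.323·(4.39,3.03) = (3.8619,2.2041)
  v3: (1-0.323)·(1.67,4.2) + 0.323·(0.38,4.26) = (1.2533,4.2194)
  v4: (1-0.323)·(-1,3.73) + 0.323·(-2.45,4.82) = (-1.4684,4.0821)
  v5: (1-0.323)·(-3.55,2.74) + 0.323·(-7.67,5.22) = (-4.8808,3.5410)
  v6: (1-0.323)·(-2.86,0.48) + 0.323·(-8.22,1.41) = (-4.5913,0.7804)
  v7: (1-0.323)·(-1.43,-2.78) + 0.323·(-4.24,-5.66) = (-2.3376,-3.7102)
  v8: (1-0.323)·(1.19,-3.46) + 0.323·(0.72,-5.42) = (1.0382,-4.0931)
Perimeter = Σ |v_{i+1} − v_i|:
  edge 1→2: √(-0.4525² + 1.9942²) = 2.0449 (running 2.0449)
  edge 2→3: √(-2.6086² + 2.0153²) = 3.2964 (running 5.3413)
  edge 3→4: √(-2.7217² + -0.1373²) = 2.7251 (running 8.0665)
  edge 4→5: √(-3.4124² + -0.5410²) = 3.4550 (running 11.5215)
  edge 5→6: √(0.2895² + -2.7607²) = 2.7758 (running 14.2973)
  edge 6→7: √(2.2537² + -4.4906²) = 5.0244 (running 19.3217)
  edge 7→8: √(3.3758² + -0.3828²) = 3.3975 (running 22.7192)
  edge 8→1: √(3.2762² + 4.3029²) = 5.4082 (running 28.1274)
Perimeter = 28.1274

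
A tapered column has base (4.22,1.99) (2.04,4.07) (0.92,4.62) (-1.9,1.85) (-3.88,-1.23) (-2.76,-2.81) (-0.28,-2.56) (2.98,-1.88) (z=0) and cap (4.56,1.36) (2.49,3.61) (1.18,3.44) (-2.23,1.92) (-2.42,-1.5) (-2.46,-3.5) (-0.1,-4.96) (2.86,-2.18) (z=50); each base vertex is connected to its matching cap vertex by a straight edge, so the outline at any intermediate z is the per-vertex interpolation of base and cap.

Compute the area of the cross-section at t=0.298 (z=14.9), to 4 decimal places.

Area at t=0.298: 38.3759

Cross-section at t=0.298: each vertex is (1-t)·p0[i] + t·p1[i].
  v1: (1-0.298)·(4.22,1.99) + 0.298·(4.56,1.36) = (4.3213,1.8023)
  v2: (1-0.298)·(2.04,4.07) + 0.298·(2.49,3.61) = (2.1741,3.9329)
  v3: (1-0.298)·(0.92,4.62) + 0.298·(1.18,3.44) = (0.9975,4.2684)
  v4: (1-0.298)·(-1.9,1.85) + 0.298·(-2.23,1.92) = (-1.9983,1.8709)
  v5: (1-0.298)·(-3.88,-1.23) + 0.298·(-2.42,-1.5) = (-3.4449,-1.3105)
  v6: (1-0.298)·(-2.76,-2.81) + 0.298·(-2.46,-3.5) = (-2.6706,-3.0156)
  v7: (1-0.298)·(-0.28,-2.56) + 0.298·(-0.1,-4.96) = (-0.2264,-3.2752)
  v8: (1-0.298)·(2.98,-1.88) + 0.298·(2.86,-2.18) = (2.9442,-1.9694)
Shoelace sum Σ(x_i·y_{i+1} − x_{i+1}·y_i):
  i=1: 4.3213·3.9329 − 2.1741·1.8023 = +13.0771 (running +13.0771)
  i=2: 2.1741·4.2684 − 0.9975·3.9329 = +5.3568 (running +18.4339)
  i=3: 0.9975·1.8709 − -1.9983·4.2684 = +10.3958 (running +28.8297)
  i=4: -1.9983·-1.3105 − -3.4449·1.8709 = +9.0637 (running +37.8934)
  i=5: -3.4449·-3.0156 − -2.6706·-1.3105 = +6.8889 (running +44.7823)
  i=6: -2.6706·-3.2752 − -0.2264·-3.0156 = +8.0641 (running +52.8464)
  i=7: -0.2264·-1.9694 − 2.9442·-3.2752 = +10.0888 (running +62.9352)
  i=8: 2.9442·1.8023 − 4.3213·-1.9694 = +13.8167 (running +76.7519)
Area = |Σ|/2 = |76.7519|/2 = 38.3759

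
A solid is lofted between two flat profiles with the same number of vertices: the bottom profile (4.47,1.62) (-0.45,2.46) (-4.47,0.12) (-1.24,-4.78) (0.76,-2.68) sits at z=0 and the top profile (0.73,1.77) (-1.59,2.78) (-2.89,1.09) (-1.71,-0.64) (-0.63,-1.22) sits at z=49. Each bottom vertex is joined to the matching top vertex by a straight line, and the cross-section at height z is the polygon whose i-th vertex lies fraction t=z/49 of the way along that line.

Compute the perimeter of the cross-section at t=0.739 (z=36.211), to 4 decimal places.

Cross-section at t=0.739: each vertex is (1-t)·p0[i] + t·p1[i].
  v1: (1-0.739)·(4.47,1.62) + 0.739·(0.73,1.77) = (1.7061,1.7308)
  v2: (1-0.739)·(-0.45,2.46) + 0.739·(-1.59,2.78) = (-1.2925,2.6965)
  v3: (1-0.739)·(-4.47,0.12) + 0.739·(-2.89,1.09) = (-3.3024,0.8368)
  v4: (1-0.739)·(-1.24,-4.78) + 0.739·(-1.71,-0.64) = (-1.5873,-1.7205)
  v5: (1-0.739)·(0.76,-2.68) + 0.739·(-0.63,-1.22) = (-0.2672,-1.6011)
Perimeter = Σ |v_{i+1} − v_i|:
  edge 1→2: √(-2.9986² + 0.9656²) = 3.1502 (running 3.1502)
  edge 2→3: √(-2.0099² + -1.8596²) = 2.7383 (running 5.8885)
  edge 3→4: √(1.7150² + -2.5574²) = 3.0792 (running 8.9677)
  edge 4→5: √(1.3201² + 0.1195²) = 1.3255 (running 10.2932)
  edge 5→1: √(1.9733² + 3.3319²) = 3.8724 (running 14.1657)
Perimeter = 14.1657

Perimeter at t=0.739: 14.1657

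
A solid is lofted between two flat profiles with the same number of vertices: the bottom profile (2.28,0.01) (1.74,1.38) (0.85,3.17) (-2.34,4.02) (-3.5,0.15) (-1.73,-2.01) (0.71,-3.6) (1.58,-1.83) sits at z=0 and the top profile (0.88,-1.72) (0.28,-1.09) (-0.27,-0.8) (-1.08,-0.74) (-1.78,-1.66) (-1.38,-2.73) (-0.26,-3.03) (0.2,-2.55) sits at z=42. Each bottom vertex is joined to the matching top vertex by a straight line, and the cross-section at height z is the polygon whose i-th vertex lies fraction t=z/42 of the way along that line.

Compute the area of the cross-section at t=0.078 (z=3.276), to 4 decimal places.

Cross-section at t=0.078: each vertex is (1-t)·p0[i] + t·p1[i].
  v1: (1-0.078)·(2.28,0.01) + 0.078·(0.88,-1.72) = (2.1708,-0.1249)
  v2: (1-0.078)·(1.74,1.38) + 0.078·(0.28,-1.09) = (1.6261,1.1873)
  v3: (1-0.078)·(0.85,3.17) + 0.078·(-0.27,-0.8) = (0.7626,2.8603)
  v4: (1-0.078)·(-2.34,4.02) + 0.078·(-1.08,-0.74) = (-2.2417,3.6487)
  v5: (1-0.078)·(-3.5,0.15) + 0.078·(-1.78,-1.66) = (-3.3658,0.0088)
  v6: (1-0.078)·(-1.73,-2.01) + 0.078·(-1.38,-2.73) = (-1.7027,-2.0662)
  v7: (1-0.078)·(0.71,-3.6) + 0.078·(-0.26,-3.03) = (0.6343,-3.5555)
  v8: (1-0.078)·(1.58,-1.83) + 0.078·(0.2,-2.55) = (1.4724,-1.8862)
Shoelace sum Σ(x_i·y_{i+1} − x_{i+1}·y_i):
  i=1: 2.1708·1.1873 − 1.6261·-0.1249 = +2.7806 (running +2.7806)
  i=2: 1.6261·2.8603 − 0.7626·1.1873 = +3.7457 (running +6.5264)
  i=3: 0.7626·3.6487 − -2.2417·2.8603 = +9.1947 (running +15.7211)
  i=4: -2.2417·0.0088 − -3.3658·3.6487 = +12.2612 (running +27.9824)
  i=5: -3.3658·-2.0662 − -1.7027·0.0088 = +6.9694 (running +34.9517)
  i=6: -1.7027·-3.5555 − 0.6343·-2.0662 = +7.3647 (running +42.3164)
  i=7: 0.6343·-1.8862 − 1.4724·-3.5555 = +4.0386 (running +46.3550)
  i=8: 1.4724·-0.1249 − 2.1708·-1.8862 = +3.9105 (running +50.2655)
Area = |Σ|/2 = |50.2655|/2 = 25.1328

Area at t=0.078: 25.1328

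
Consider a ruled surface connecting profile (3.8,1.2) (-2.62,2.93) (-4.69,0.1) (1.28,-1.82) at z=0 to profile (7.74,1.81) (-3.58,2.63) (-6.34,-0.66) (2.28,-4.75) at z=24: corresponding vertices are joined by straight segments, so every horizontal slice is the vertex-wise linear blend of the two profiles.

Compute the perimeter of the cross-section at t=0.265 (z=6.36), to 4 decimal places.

Cross-section at t=0.265: each vertex is (1-t)·p0[i] + t·p1[i].
  v1: (1-0.265)·(3.8,1.2) + 0.265·(7.74,1.81) = (4.8441,1.3617)
  v2: (1-0.265)·(-2.62,2.93) + 0.265·(-3.58,2.63) = (-2.8744,2.8505)
  v3: (1-0.265)·(-4.69,0.1) + 0.265·(-6.34,-0.66) = (-5.1273,-0.1014)
  v4: (1-0.265)·(1.28,-1.82) + 0.265·(2.28,-4.75) = (1.5450,-2.5964)
Perimeter = Σ |v_{i+1} − v_i|:
  edge 1→2: √(-7.7185² + 1.4889²) = 7.8608 (running 7.8608)
  edge 2→3: √(-2.2529² + -2.9519²) = 3.7134 (running 11.5741)
  edge 3→4: √(6.6723² + -2.4950²) = 7.1235 (running 18.6976)
  edge 4→1: √(3.2991² + 3.9581²) = 5.1527 (running 23.8504)
Perimeter = 23.8504

Perimeter at t=0.265: 23.8504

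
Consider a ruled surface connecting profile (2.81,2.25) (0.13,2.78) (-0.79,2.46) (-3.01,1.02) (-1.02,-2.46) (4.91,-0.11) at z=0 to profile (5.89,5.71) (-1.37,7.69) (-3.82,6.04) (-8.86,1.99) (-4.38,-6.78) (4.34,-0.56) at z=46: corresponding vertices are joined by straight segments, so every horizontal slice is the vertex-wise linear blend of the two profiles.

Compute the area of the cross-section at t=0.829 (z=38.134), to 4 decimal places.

Cross-section at t=0.829: each vertex is (1-t)·p0[i] + t·p1[i].
  v1: (1-0.829)·(2.81,2.25) + 0.829·(5.89,5.71) = (5.3633,5.1183)
  v2: (1-0.829)·(0.13,2.78) + 0.829·(-1.37,7.69) = (-1.1135,6.8504)
  v3: (1-0.829)·(-0.79,2.46) + 0.829·(-3.82,6.04) = (-3.3019,5.4278)
  v4: (1-0.829)·(-3.01,1.02) + 0.829·(-8.86,1.99) = (-7.8596,1.8241)
  v5: (1-0.829)·(-1.02,-2.46) + 0.829·(-4.38,-6.78) = (-3.8054,-6.0413)
  v6: (1-0.829)·(4.91,-0.11) + 0.829·(4.34,-0.56) = (4.4375,-0.4831)
Shoelace sum Σ(x_i·y_{i+1} − x_{i+1}·y_i):
  i=1: 5.3633·6.8504 − -1.1135·5.1183 = +42.4401 (running +42.4401)
  i=2: -1.1135·5.4278 − -3.3019·6.8504 = +16.5752 (running +59.0153)
  i=3: -3.3019·1.8241 − -7.8596·5.4278 = +36.6377 (running +95.6531)
  i=4: -7.8596·-6.0413 − -3.8054·1.8241 = +54.4240 (running +150.0770)
  i=5: -3.8054·-0.4831 − 4.4375·-6.0413 = +28.6462 (running +178.7232)
  i=6: 4.4375·5.1183 − 5.3633·-0.4831 = +25.3032 (running +204.0265)
Area = |Σ|/2 = |204.0265|/2 = 102.0132

Area at t=0.829: 102.0132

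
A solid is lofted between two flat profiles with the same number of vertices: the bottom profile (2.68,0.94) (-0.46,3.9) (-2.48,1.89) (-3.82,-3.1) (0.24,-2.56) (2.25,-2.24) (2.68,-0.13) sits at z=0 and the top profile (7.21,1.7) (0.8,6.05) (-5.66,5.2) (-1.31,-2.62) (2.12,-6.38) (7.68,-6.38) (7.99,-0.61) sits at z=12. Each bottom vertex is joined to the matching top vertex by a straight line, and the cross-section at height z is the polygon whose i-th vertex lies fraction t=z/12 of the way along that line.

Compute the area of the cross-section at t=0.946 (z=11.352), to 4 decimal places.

Cross-section at t=0.946: each vertex is (1-t)·p0[i] + t·p1[i].
  v1: (1-0.946)·(2.68,0.94) + 0.946·(7.21,1.7) = (6.9654,1.6590)
  v2: (1-0.946)·(-0.46,3.9) + 0.946·(0.8,6.05) = (0.7320,5.9339)
  v3: (1-0.946)·(-2.48,1.89) + 0.946·(-5.66,5.2) = (-5.4883,5.0213)
  v4: (1-0.946)·(-3.82,-3.1) + 0.946·(-1.31,-2.62) = (-1.4455,-2.6459)
  v5: (1-0.946)·(0.24,-2.56) + 0.946·(2.12,-6.38) = (2.0185,-6.1737)
  v6: (1-0.946)·(2.25,-2.24) + 0.946·(7.68,-6.38) = (7.3868,-6.1564)
  v7: (1-0.946)·(2.68,-0.13) + 0.946·(7.99,-0.61) = (7.7033,-0.5841)
Shoelace sum Σ(x_i·y_{i+1} − x_{i+1}·y_i):
  i=1: 6.9654·5.9339 − 0.7320·1.6590 = +40.1176 (running +40.1176)
  i=2: 0.7320·5.0213 − -5.4883·5.9339 = +36.2423 (running +76.3598)
  i=3: -5.4883·-2.6459 − -1.4455·5.0213 = +21.7800 (running +98.1398)
  i=4: -1.4455·-6.1737 − 2.0185·-2.6459 = +14.2651 (running +112.4049)
  i=5: 2.0185·-6.1564 − 7.3868·-6.1737 = +33.1773 (running +145.5822)
  i=6: 7.3868·-0.5841 − 7.7033·-6.1564 = +43.1102 (running +188.6924)
  i=7: 7.7033·1.6590 − 6.9654·-0.5841 = +16.8477 (running +205.5401)
Area = |Σ|/2 = |205.5401|/2 = 102.7701

Area at t=0.946: 102.7701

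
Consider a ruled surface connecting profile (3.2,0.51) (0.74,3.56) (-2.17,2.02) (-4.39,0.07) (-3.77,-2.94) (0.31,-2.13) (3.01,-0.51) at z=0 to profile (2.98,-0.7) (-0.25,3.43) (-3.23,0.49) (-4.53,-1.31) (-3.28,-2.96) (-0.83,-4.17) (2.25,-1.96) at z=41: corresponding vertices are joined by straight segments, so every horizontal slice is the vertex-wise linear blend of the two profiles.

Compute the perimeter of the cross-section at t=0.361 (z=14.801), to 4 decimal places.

Perimeter at t=0.361: 21.3494

Cross-section at t=0.361: each vertex is (1-t)·p0[i] + t·p1[i].
  v1: (1-0.361)·(3.2,0.51) + 0.361·(2.98,-0.7) = (3.1206,0.0732)
  v2: (1-0.361)·(0.74,3.56) + 0.361·(-0.25,3.43) = (0.3826,3.5131)
  v3: (1-0.361)·(-2.17,2.02) + 0.361·(-3.23,0.49) = (-2.5527,1.4677)
  v4: (1-0.361)·(-4.39,0.07) + 0.361·(-4.53,-1.31) = (-4.4405,-0.4282)
  v5: (1-0.361)·(-3.77,-2.94) + 0.361·(-3.28,-2.96) = (-3.5931,-2.9472)
  v6: (1-0.361)·(0.31,-2.13) + 0.361·(-0.83,-4.17) = (-0.1015,-2.8664)
  v7: (1-0.361)·(3.01,-0.51) + 0.361·(2.25,-1.96) = (2.7356,-1.0334)
Perimeter = Σ |v_{i+1} − v_i|:
  edge 1→2: √(-2.7380² + 3.4399²) = 4.3965 (running 4.3965)
  edge 2→3: √(-2.9353² + -2.0454²) = 3.5776 (running 7.9741)
  edge 3→4: √(-1.8879² + -1.8959²) = 2.6755 (running 10.6496)
  edge 4→5: √(0.8474² + -2.5190²) = 2.6578 (running 13.3074)
  edge 5→6: √(3.4916² + 0.0808²) = 3.4925 (running 16.7999)
  edge 6→7: √(2.8372² + 1.8330²) = 3.3778 (running 20.1777)
  edge 7→1: √(0.3849² + 1.1066²) = 1.1717 (running 21.3494)
Perimeter = 21.3494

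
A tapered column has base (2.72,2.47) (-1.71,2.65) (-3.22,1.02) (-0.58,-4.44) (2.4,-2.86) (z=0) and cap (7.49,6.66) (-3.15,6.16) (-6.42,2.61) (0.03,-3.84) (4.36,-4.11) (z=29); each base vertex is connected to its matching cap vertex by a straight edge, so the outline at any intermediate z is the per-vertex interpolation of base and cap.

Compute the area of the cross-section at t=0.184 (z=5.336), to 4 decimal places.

Cross-section at t=0.184: each vertex is (1-t)·p0[i] + t·p1[i].
  v1: (1-0.184)·(2.72,2.47) + 0.184·(7.49,6.66) = (3.5977,3.2410)
  v2: (1-0.184)·(-1.71,2.65) + 0.184·(-3.15,6.16) = (-1.9750,3.2958)
  v3: (1-0.184)·(-3.22,1.02) + 0.184·(-6.42,2.61) = (-3.8088,1.3126)
  v4: (1-0.184)·(-0.58,-4.44) + 0.184·(0.03,-3.84) = (-0.4678,-4.3296)
  v5: (1-0.184)·(2.4,-2.86) + 0.184·(4.36,-4.11) = (2.7606,-3.0900)
Shoelace sum Σ(x_i·y_{i+1} − x_{i+1}·y_i):
  i=1: 3.5977·3.2958 − -1.9750·3.2410 = +18.2581 (running +18.2581)
  i=2: -1.9750·1.3126 − -3.8088·3.2958 = +9.9609 (running +28.2191)
  i=3: -3.8088·-4.3296 − -0.4678·1.3126 = +17.1045 (running +45.3236)
  i=4: -0.4678·-3.0900 − 2.7606·-4.3296 = +13.3978 (running +58.7215)
  i=5: 2.7606·3.2410 − 3.5977·-3.0900 = +20.0640 (running +78.7854)
Area = |Σ|/2 = |78.7854|/2 = 39.3927

Area at t=0.184: 39.3927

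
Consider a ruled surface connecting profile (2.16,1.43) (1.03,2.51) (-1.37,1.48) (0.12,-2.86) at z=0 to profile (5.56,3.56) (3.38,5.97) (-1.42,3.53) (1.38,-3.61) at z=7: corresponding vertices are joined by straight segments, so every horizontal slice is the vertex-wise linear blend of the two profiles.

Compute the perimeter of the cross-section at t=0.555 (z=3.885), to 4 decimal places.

Perimeter at t=0.555: 19.6589

Cross-section at t=0.555: each vertex is (1-t)·p0[i] + t·p1[i].
  v1: (1-0.555)·(2.16,1.43) + 0.555·(5.56,3.56) = (4.0470,2.6122)
  v2: (1-0.555)·(1.03,2.51) + 0.555·(3.38,5.97) = (2.3342,4.4303)
  v3: (1-0.555)·(-1.37,1.48) + 0.555·(-1.42,3.53) = (-1.3978,2.6178)
  v4: (1-0.555)·(0.12,-2.86) + 0.555·(1.38,-3.61) = (0.8193,-3.2763)
Perimeter = Σ |v_{i+1} − v_i|:
  edge 1→2: √(-1.7127² + 1.8181²) = 2.4978 (running 2.4978)
  edge 2→3: √(-3.7320² + -1.8125²) = 4.1489 (running 6.6467)
  edge 3→4: √(2.2170² + -5.8940²) = 6.2972 (running 12.9439)
  edge 4→1: √(3.2277² + 5.8884²) = 6.7150 (running 19.6589)
Perimeter = 19.6589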